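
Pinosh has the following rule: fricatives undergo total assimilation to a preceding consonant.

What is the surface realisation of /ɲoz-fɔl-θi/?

/f/ is the segment targeted by the rule; it sits immediately after /z/, so it assimilates completely and surfaces as [z].
At the second juncture, /θ/ likewise becomes [l] adjacent to /l/.

[ɲozzɔlli]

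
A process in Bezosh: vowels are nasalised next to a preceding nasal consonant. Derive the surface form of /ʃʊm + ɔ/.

[ʃʊmɔ̃]

The vowel /ɔ/ is adjacent to the preceding nasal /m/, so it acquires [+nasal] and surfaces as [ɔ̃].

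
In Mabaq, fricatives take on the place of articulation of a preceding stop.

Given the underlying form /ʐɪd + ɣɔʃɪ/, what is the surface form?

[ʐɪdzɔʃɪ]

/ɣ/ is a voiced velar fricative. The preceding trigger /d/ is alveolar, so /ɣ/ must become alveolar as well.
Changing only its place to alveolar gives [z] — the voiced alveolar fricative.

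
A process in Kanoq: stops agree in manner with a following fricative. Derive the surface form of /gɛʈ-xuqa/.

/ʈ/ is a voiceless retroflex stop. The following trigger /x/ is a fricative, so /ʈ/ must become a fricative as well.
The voiceless retroflex fricative is [ʂ], so /ʈ/ → [ʂ].

[gɛʂxuqa]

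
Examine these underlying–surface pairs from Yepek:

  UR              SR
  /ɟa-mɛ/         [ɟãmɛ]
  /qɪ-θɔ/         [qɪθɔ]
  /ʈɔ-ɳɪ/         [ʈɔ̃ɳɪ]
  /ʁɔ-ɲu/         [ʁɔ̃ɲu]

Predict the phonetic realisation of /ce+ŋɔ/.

[cẽŋɔ]

The data show regressive nasality assimilation (vowel nasalisation): /a/ → [ã] before /m/; /ɔ/ → [ɔ̃] before /ɳ/; /ɔ/ → [ɔ̃] before /ɲ/ — a vowel is nasalised by an immediately following nasal consonant.
No change occurs in [qɪθɔ] because the vowel at the boundary is adjacent to an oral consonant, not a nasal (/ɪ/ next to /θ/).
The vowel /e/ is adjacent to the following nasal /ŋ/, so it acquires [+nasal] and surfaces as [ẽ].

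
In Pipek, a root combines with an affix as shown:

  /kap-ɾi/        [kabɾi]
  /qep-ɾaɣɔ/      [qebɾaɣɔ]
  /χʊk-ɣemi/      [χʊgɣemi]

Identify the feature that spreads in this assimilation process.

Comparing underlying and surface forms, /p/ → [b] is the alternation; the neighbouring /ɾ/ is constant.
The change voiceless → voiced matches the voicing of the following /ɾ/, identifying this as voicing assimilation.
The same holds elsewhere in the data: /k/ → [g] before /ɣ/ (voiceless → voiced, matching voiced) — only voicing changes, and always toward the following segment.

voicing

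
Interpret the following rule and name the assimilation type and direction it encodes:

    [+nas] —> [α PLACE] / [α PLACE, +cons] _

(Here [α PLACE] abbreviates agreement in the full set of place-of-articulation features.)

progressive place assimilation

The rule copies the place features (abbreviated [PLACE]) from the environment onto the target, so the assimilating feature is place.
The conditioning segment sits to the left of the focus bar, meaning the trigger precedes the segment that changes — progressive assimilation.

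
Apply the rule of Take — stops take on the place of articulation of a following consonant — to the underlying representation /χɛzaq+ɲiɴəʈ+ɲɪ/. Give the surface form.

The rule targets /q/ (voiceless uvular stop), which sits before the trigger /ɲ/ (palatal).
Changing only its place to palatal gives [c] — the voiceless palatal stop.
At the second juncture, /ʈ/ likewise becomes [c] adjacent to /ɲ/.

[χɛzacɲiɴəcɲɪ]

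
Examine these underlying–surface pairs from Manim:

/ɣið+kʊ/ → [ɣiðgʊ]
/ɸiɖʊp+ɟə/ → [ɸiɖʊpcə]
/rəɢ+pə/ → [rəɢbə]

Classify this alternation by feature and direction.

Underlying /k/ is realised as [g] next to /ð/; /ð/ itself does not change.
The change voiceless → voiced matches the voicing of the preceding /ð/, identifying this as voicing assimilation.
Place and manner are unchanged, so the assimilation is partial, not total.
The same holds elsewhere in the data: /ɟ/ → [c] after /p/ (voiced → voiceless, matching voiceless); /p/ → [b] after /ɢ/ (voiceless → voiced, matching voiced) — only voicing changes, and always toward the preceding segment.
The trigger is the preceding segment, so the direction is progressive (perseverative).

progressive voicing assimilation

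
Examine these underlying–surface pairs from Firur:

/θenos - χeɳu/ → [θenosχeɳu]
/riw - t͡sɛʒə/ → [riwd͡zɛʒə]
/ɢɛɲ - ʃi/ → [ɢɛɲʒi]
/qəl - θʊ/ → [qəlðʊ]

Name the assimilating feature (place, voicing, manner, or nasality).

Underlying /t͡s/ is realised as [d͡z] next to /w/; /w/ itself does not change.
/t͡s/ is voiceless while /w/ is voiced; the output [d͡z] is voiced, matching the trigger — so the feature that spreads is voicing.
The same holds elsewhere in the data: /ʃ/ → [ʒ] after /ɲ/ (voiceless → voiced, matching voiced); /θ/ → [ð] after /l/ (voiceless → voiced, matching voiced) — only voicing changes, and always toward the preceding segment.
No alternation appears in [θenosχeɳu]: there the adjacent consonants already agree in voicing (/χ/ and /s/ are both voiceless), so this form is consistent with the same rule.

voicing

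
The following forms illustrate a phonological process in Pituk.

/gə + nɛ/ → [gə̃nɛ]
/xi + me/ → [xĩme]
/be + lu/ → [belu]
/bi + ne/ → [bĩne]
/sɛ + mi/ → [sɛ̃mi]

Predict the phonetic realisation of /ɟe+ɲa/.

[ɟẽɲa]

The data show regressive nasality assimilation (vowel nasalisation): /ə/ → [ə̃] before /n/; /i/ → [ĩ] before /m/; /i/ → [ĩ] before /n/; /ɛ/ → [ɛ̃] before /m/ — a vowel is nasalised by an immediately following nasal consonant.
No change occurs in [belu] because the vowel at the boundary is adjacent to an oral consonant, not a nasal (/e/ next to /l/).
/e/ sits next to the nasal /ɲ/ and is therefore nasalised to [ẽ].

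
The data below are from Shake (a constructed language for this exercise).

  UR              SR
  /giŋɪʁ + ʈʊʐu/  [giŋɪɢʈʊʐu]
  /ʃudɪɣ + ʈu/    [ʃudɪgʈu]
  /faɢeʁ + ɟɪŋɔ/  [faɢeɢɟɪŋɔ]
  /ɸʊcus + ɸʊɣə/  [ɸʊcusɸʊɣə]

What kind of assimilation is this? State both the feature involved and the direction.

regressive manner assimilation

Comparing underlying and surface forms, /ʁ/ → [ɢ] is the alternation; the neighbouring /ʈ/ is constant.
/ʁ/ is a fricative while /ʈ/ is a stop; the output [ɢ] is a stop, matching the trigger — so the feature that spreads is manner.
Place and voice are unchanged, so the assimilation is partial, not total.
The same holds elsewhere in the data: /ɣ/ → [g] before /ʈ/ (fricative → stop, matching a stop); /ʁ/ → [ɢ] before /ɟ/ (fricative → stop, matching a stop) — only manner changes, and always toward the following segment.
No alternation appears in [ɸʊcusɸʊɣə]: there the adjacent consonants already agree in manner (/s/ and /ɸ/ are both fricatives), so this form is consistent with the same rule.
Since the segment that changes precedes the conditioning segment, the assimilation is regressive.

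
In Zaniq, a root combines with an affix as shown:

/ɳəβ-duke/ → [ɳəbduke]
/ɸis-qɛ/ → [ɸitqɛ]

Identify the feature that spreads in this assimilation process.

Underlying /β/ is realised as [b] next to /d/; /d/ itself does not change.
The change fricative → stop matches the manner of the following /d/, identifying this as manner assimilation.
Checking the remaining alternation: /s/ → [t] before /q/ (fricative → stop, matching a stop) — only manner changes, and always toward the following segment.

manner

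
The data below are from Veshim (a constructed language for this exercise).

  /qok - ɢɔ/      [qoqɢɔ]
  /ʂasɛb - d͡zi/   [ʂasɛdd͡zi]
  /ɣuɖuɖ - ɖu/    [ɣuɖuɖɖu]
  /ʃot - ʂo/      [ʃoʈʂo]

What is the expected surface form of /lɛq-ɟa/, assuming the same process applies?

The data show regressive place assimilation: /k/ → [q] before /ɢ/; /b/ → [d] before /d͡z/; /t/ → [ʈ] before /ʂ/. In each pair only place changes, matching the following consonant, while manner and voice stay constant.
Nothing changes in [ɣuɖuɖɖu]: there the adjacent consonants already agree in place (/ɖ/ and /ɖ/ are both retroflex), so this form is consistent with the same rule.
/q/ is a voiceless uvular stop. The following trigger /ɟ/ is palatal, so /q/ must become palatal as well.
A voiceless palatal stop is [c], so the surface segment is [c].

[lɛcɟa]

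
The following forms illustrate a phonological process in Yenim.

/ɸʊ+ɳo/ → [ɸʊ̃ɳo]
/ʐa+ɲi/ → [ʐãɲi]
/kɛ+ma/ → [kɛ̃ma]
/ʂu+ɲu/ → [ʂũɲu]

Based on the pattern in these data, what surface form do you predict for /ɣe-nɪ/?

The data show regressive nasality assimilation (vowel nasalisation): /ʊ/ → [ʊ̃] before /ɳ/; /a/ → [ã] before /ɲ/; /ɛ/ → [ɛ̃] before /m/; /u/ → [ũ] before /ɲ/ — a vowel is nasalised by an immediately following nasal consonant.
The vowel /e/ is adjacent to the following nasal /n/, so it acquires [+nasal] and surfaces as [ẽ].

[ɣẽnɪ]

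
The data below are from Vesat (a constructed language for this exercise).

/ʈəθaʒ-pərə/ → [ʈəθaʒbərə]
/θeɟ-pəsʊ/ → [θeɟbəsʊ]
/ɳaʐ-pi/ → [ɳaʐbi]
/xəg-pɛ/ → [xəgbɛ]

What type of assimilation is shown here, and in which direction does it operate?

The segment that alternates is /p/, which surfaces as [b] when adjacent to /ʒ/.
/p/ is voiceless while /ʒ/ is voiced; the output [b] is voiced, matching the trigger — so the feature that spreads is voicing.
Place and manner are unchanged, so the assimilation is partial, not total.
The same holds elsewhere in the data: /p/ → [b] after /ɟ/ (voiceless → voiced, matching voiced); /p/ → [b] after /ʐ/ (voiceless → voiced, matching voiced); /p/ → [b] after /g/ (voiceless → voiced, matching voiced) — only voicing changes, and always toward the preceding segment.
Since the segment that changes follows the conditioning segment, the assimilation is progressive.

progressive voicing assimilation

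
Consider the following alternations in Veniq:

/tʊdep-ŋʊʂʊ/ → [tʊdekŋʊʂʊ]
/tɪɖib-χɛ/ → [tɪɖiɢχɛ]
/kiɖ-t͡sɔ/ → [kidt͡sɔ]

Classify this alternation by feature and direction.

The segment that alternates is /p/, which surfaces as [k] when adjacent to /ŋ/.
The change bilabial → velar matches the place of the following /ŋ/, identifying this as place assimilation.
Manner and voice are unchanged, so the assimilation is partial, not total.
The other alternating forms pattern the same way: /b/ → [ɢ] before /χ/ (bilabial → uvular, matching uvular); /ɖ/ → [d] before /t͡s/ (retroflex → alveolar, matching alveolar) — only place changes, and always toward the following segment.
The trigger is the following segment, so the direction is regressive (anticipatory).

regressive place assimilation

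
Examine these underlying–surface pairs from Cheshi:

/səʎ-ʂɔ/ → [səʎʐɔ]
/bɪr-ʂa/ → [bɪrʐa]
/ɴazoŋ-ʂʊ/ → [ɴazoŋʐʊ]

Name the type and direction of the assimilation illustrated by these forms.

Comparing underlying and surface forms, /ʂ/ → [ʐ] is the alternation; the neighbouring /ʎ/ is constant.
/ʂ/ is voiceless while /ʎ/ is voiced; the output [ʐ] is voiced, matching the trigger — so the feature that spreads is voicing.
Place and manner are unchanged, so the assimilation is partial, not total.
The same holds elsewhere in the data: /ʂ/ → [ʐ] after /r/ (voiceless → voiced, matching voiced); /ʂ/ → [ʐ] after /ŋ/ (voiceless → voiced, matching voiced) — only voicing changes, and always toward the preceding segment.
The trigger is the preceding segment, so the direction is progressive (perseverative).

progressive voicing assimilation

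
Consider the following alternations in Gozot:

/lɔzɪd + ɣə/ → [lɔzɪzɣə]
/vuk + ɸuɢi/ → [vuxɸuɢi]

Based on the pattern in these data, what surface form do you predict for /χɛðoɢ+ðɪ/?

[χɛðoʁðɪ]

The data show regressive manner assimilation: /d/ → [z] before /ɣ/; /k/ → [x] before /ɸ/. In each pair only manner changes, matching the following consonant, while place and voice stay constant.
The rule targets /ɢ/ (voiced uvular stop), which sits before the trigger /ð/ (fricative).
A voiced uvular fricative is [ʁ], so the surface segment is [ʁ].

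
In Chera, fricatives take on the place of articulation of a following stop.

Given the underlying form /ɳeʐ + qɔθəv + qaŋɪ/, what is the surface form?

[ɳeʁqɔθəʁqaŋɪ]

The rule targets /ʐ/ (voiced retroflex fricative), which sits before the trigger /q/ (uvular).
Changing only its place to uvular gives [ʁ] — the voiced uvular fricative.
At the second juncture, /v/ likewise becomes [ʁ] adjacent to /q/.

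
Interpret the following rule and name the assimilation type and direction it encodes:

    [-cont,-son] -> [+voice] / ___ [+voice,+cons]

regressive voicing assimilation

The target ([-cont,-son], stops) acquires [+voice] next to a voiced consonant ([+voice,+cons]) — it takes on the voicing of its neighbour, so the feature that spreads is voicing.
The conditioning segment sits to the right of the focus bar, meaning the trigger follows the segment that changes — regressive assimilation.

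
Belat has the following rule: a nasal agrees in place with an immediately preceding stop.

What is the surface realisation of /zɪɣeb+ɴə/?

[zɪɣebmə]

The rule targets /ɴ/ (voiced uvular nasal), which sits after the trigger /b/ (bilabial).
A voiced bilabial nasal is [m], so the surface segment is [m].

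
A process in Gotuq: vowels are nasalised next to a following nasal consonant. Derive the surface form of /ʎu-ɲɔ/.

[ʎũɲɔ]

/u/ sits next to the nasal /ɲ/ and is therefore nasalised to [ũ].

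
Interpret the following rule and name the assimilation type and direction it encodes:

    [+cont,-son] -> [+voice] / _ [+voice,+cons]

regressive voicing assimilation

The target ([+cont,-son], fricatives) acquires [+voice] next to a voiced consonant ([+voice,+cons]) — it takes on the voicing of its neighbour, so the feature that spreads is voicing.
The conditioning segment sits to the right of the focus bar, meaning the trigger follows the segment that changes — regressive assimilation.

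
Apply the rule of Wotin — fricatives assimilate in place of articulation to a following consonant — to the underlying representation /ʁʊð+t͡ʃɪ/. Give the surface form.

[ʁʊʒt͡ʃɪ]

/ð/ is a voiced dental fricative. The following trigger /t͡ʃ/ is postalveolar, so /ð/ must become postalveolar as well.
A voiced postalveolar fricative is [ʒ], so the surface segment is [ʒ].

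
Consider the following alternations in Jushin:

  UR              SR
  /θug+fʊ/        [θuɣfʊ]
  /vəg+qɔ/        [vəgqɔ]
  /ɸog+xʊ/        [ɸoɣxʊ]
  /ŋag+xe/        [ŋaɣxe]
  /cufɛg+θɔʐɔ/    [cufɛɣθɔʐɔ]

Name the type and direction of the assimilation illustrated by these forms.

Underlying /g/ is realised as [ɣ] next to /f/; /f/ itself does not change.
The change stop → fricative matches the manner of the following /f/, identifying this as manner assimilation.
Place and voice are unchanged, so the assimilation is partial, not total.
The other alternating forms pattern the same way: /g/ → [ɣ] before /x/ (stop → fricative, matching a fricative); /g/ → [ɣ] before /θ/ (stop → fricative, matching a fricative) — only manner changes, and always toward the following segment.
No alternation appears in [vəgqɔ]: there the adjacent consonants already agree in manner (/g/ and /q/ are both stops), so this form is consistent with the same rule.
Since the segment that changes precedes the conditioning segment, the assimilation is regressive.

regressive manner assimilation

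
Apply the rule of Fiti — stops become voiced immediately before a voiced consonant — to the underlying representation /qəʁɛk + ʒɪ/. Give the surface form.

The rule targets /k/ (voiceless velar stop), which sits before the trigger /ʒ/ (voiced).
The voiced velar stop is [g], so /k/ → [g].

[qəʁɛgʒɪ]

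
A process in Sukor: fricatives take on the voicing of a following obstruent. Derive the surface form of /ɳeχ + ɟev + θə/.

/χ/ is a voiceless uvular fricative. The following trigger /ɟ/ is voiced, so /χ/ must become voiced as well.
A voiced uvular fricative is [ʁ], so the surface segment is [ʁ].
At the second juncture, /v/ likewise becomes [f] adjacent to /θ/.

[ɳeʁɟefθə]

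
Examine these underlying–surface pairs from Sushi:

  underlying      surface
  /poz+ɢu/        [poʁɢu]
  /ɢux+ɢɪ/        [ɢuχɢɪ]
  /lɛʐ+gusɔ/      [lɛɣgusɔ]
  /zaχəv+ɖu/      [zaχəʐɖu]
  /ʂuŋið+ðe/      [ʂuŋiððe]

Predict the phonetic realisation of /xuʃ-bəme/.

The data show regressive place assimilation: /z/ → [ʁ] before /ɢ/; /x/ → [χ] before /ɢ/; /ʐ/ → [ɣ] before /g/; /v/ → [ʐ] before /ɖ/. In each pair only place changes, matching the following consonant, while manner and voice stay constant.
No alternation appears in [ʂuŋiððe]: there the adjacent consonants already agree in place (/ð/ and /ð/ are both dental), so this form is consistent with the same rule.
/ʃ/ is a voiceless postalveolar fricative. The following trigger /b/ is bilabial, so /ʃ/ must become bilabial as well.
The voiceless bilabial fricative is [ɸ], so /ʃ/ → [ɸ].

[xuɸbəme]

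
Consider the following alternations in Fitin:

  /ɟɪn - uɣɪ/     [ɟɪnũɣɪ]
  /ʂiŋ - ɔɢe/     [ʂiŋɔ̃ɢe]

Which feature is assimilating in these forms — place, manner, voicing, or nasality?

The vowel /u/ surfaces as nasalised [ũ] next to the preceding nasal /n/ — it has acquired the [+nasal] feature of its neighbour.
Likewise in the remaining data: /ɔ/ → [ɔ̃] after /ŋ/ — each time a vowel is nasalised next to a preceding nasal.

nasality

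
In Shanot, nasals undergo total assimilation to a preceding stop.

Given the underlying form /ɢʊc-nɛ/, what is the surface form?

/n/ is the segment targeted by the rule; it sits immediately after /c/, so it assimilates completely and surfaces as [c].

[ɢʊccɛ]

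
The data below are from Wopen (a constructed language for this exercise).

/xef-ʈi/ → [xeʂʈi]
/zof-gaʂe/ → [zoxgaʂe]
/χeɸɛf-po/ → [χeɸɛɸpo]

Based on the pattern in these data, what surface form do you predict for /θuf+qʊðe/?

[θuχqʊðe]

The data show regressive place assimilation: /f/ → [ʂ] before /ʈ/; /f/ → [x] before /g/; /f/ → [ɸ] before /p/. In each pair only place changes, matching the following consonant, while manner and voice stay constant.
The rule targets /f/ (voiceless labiodental fricative), which sits before the trigger /q/ (uvular).
A voiceless uvular fricative is [χ], so the surface segment is [χ].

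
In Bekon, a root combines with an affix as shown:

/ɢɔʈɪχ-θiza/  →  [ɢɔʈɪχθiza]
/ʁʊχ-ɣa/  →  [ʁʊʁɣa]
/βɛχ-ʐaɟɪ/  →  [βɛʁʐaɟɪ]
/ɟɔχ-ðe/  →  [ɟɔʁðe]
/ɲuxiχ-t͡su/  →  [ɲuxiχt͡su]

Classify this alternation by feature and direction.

Comparing underlying and surface forms, /χ/ → [ʁ] is the alternation; the neighbouring /ɣ/ is constant.
The change voiceless → voiced matches the voicing of the following /ɣ/, identifying this as voicing assimilation.
Place and manner are unchanged, so the assimilation is partial, not total.
Checking the remaining alternations: /χ/ → [ʁ] before /ʐ/ (voiceless → voiced, matching voiced); /χ/ → [ʁ] before /ð/ (voiceless → voiced, matching voiced) — only voicing changes, and always toward the following segment.
Nothing changes in [ɢɔʈɪχθiza], [ɲuxiχt͡su]: there the adjacent consonants already agree in voicing (/χ/ and /θ/ are both voiceless; /χ/ and /t͡s/ are both voiceless), so these forms are consistent with the same rule.
Since the segment that changes precedes the conditioning segment, the assimilation is regressive.

regressive voicing assimilation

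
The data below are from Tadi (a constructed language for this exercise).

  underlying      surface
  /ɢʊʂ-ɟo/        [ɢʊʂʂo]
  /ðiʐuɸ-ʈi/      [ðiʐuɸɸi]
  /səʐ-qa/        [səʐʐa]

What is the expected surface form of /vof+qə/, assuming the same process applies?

The data show progressive total assimilation (/ɟ/ → [ʂ] after /ʂ/; /ʈ/ → [ɸ] after /ɸ/; /q/ → [ʐ] after /ʐ/): in every case the target segment becomes identical to its preceding neighbour, copying more than a single feature.
/q/ is the segment targeted by the rule; it sits immediately after /f/, so it assimilates completely and surfaces as [f].

[voffə]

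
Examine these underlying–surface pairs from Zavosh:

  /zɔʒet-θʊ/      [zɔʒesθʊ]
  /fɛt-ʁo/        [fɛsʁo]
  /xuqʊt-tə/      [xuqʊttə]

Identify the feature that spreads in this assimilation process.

Underlying /t/ is realised as [s] next to /θ/; /θ/ itself does not change.
The change stop → fricative matches the manner of the following /θ/, identifying this as manner assimilation.
Checking the remaining alternation: /t/ → [s] before /ʁ/ (stop → fricative, matching a fricative) — only manner changes, and always toward the following segment.
Nothing changes in [xuqʊttə]: there the adjacent consonants already agree in manner (/t/ and /t/ are both stops), so this form is consistent with the same rule.

manner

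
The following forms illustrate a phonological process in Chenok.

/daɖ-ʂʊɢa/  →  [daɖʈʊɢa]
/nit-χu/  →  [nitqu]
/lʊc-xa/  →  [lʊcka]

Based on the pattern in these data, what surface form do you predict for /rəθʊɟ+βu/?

The data show progressive manner assimilation: /ʂ/ → [ʈ] after /ɖ/; /χ/ → [q] after /t/; /x/ → [k] after /c/. In each pair only manner changes, matching the preceding consonant, while place and voice stay constant.
/β/ is a voiced bilabial fricative. The preceding trigger /ɟ/ is a stop, so /β/ must become a stop as well.
The voiced bilabial stop is [b], so /β/ → [b].

[rəθʊɟbu]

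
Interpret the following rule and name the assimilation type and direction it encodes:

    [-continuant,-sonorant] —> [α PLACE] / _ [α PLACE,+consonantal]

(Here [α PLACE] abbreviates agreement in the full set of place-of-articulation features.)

The rule copies the place features (abbreviated [PLACE]) from the environment onto the target, so the assimilating feature is place.
Since the environment is written after the underscore, the trigger follows the target; the direction is regressive.

regressive place assimilation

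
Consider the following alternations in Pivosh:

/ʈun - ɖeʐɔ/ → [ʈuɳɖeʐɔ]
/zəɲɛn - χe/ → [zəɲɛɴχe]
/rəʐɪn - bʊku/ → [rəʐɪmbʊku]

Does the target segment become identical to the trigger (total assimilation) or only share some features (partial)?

Underlying /n/ is realised as [ɳ] next to /ɖ/; /ɖ/ itself does not change.
The change alveolar → retroflex matches the place of the following /ɖ/, identifying this as place assimilation.
Manner and voice are unchanged, so the assimilation is partial, not total.
The same holds elsewhere in the data: /n/ → [ɴ] before /χ/ (alveolar → uvular, matching uvular); /n/ → [m] before /b/ (alveolar → bilabial, matching bilabial) — only place changes, and always toward the following segment.

partial assimilation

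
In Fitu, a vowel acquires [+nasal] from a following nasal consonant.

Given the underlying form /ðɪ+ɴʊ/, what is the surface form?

The vowel /ɪ/ is adjacent to the following nasal /ɴ/, so it acquires [+nasal] and surfaces as [ɪ̃].

[ðɪ̃ɴʊ]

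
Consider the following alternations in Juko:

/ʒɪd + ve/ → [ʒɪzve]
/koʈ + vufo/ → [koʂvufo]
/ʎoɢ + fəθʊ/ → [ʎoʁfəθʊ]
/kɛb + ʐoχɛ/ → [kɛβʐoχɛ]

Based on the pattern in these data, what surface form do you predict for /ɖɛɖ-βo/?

[ɖɛʐβo]

The data show regressive manner assimilation: /d/ → [z] before /v/; /ʈ/ → [ʂ] before /v/; /ɢ/ → [ʁ] before /f/; /b/ → [β] before /ʐ/. In each pair only manner changes, matching the following consonant, while place and voice stay constant.
The rule targets /ɖ/ (voiced retroflex stop), which sits before the trigger /β/ (fricative).
The voiced retroflex fricative is [ʐ], so /ɖ/ → [ʐ].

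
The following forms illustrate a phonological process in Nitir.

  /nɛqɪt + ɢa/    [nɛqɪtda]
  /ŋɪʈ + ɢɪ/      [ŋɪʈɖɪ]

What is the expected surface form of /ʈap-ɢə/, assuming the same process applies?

The data show progressive place assimilation: /ɢ/ → [d] after /t/; /ɢ/ → [ɖ] after /ʈ/. In each pair only place changes, matching the preceding consonant, while manner and voice stay constant.
The rule targets /ɢ/ (voiced uvular stop), which sits after the trigger /p/ (bilabial).
A voiced bilabial stop is [b], so the surface segment is [b].

[ʈapbə]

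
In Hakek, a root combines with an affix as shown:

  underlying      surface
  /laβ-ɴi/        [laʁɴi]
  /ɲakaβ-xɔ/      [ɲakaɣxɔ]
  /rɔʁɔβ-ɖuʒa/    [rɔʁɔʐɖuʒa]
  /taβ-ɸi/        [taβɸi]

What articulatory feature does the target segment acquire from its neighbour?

place

Comparing underlying and surface forms, /β/ → [ʁ] is the alternation; the neighbouring /ɴ/ is constant.
/β/ is bilabial while /ɴ/ is uvular; the output [ʁ] is uvular, matching the trigger — so the feature that spreads is place.
The other alternating forms pattern the same way: /β/ → [ɣ] before /x/ (bilabial → velar, matching velar); /β/ → [ʐ] before /ɖ/ (bilabial → retroflex, matching retroflex) — only place changes, and always toward the following segment.
No alternation appears in [taβɸi]: there the adjacent consonants already agree in place (/β/ and /ɸ/ are both bilabial), so this form is consistent with the same rule.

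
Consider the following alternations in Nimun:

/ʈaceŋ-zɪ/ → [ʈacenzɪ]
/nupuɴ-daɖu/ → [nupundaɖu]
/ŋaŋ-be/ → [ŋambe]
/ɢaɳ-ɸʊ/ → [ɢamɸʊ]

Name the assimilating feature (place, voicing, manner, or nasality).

place

Underlying /ŋ/ is realised as [n] next to /z/; /z/ itself does not change.
/ŋ/ is velar while /z/ is alveolar; the output [n] is alveolar, matching the trigger — so the feature that spreads is place.
The same holds elsewhere in the data: /ɴ/ → [n] before /d/ (uvular → alveolar, matching alveolar); /ŋ/ → [m] before /b/ (velar → bilabial, matching bilabial); /ɳ/ → [m] before /ɸ/ (retroflex → bilabial, matching bilabial) — only place changes, and always toward the following segment.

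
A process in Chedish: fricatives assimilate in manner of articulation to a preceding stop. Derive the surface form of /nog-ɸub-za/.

[nogpubda]

The rule targets /ɸ/ (voiceless bilabial fricative), which sits after the trigger /g/ (stop).
The voiceless bilabial stop is [p], so /ɸ/ → [p].
The same rule applies at the second boundary: /z/ → [d] next to /b/.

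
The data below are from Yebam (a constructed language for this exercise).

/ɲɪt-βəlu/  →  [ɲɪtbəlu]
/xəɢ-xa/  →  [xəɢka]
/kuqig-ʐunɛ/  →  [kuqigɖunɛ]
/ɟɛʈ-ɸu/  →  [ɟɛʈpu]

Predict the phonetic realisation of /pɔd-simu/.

[pɔdtimu]

The data show progressive manner assimilation: /β/ → [b] after /t/; /x/ → [k] after /ɢ/; /ʐ/ → [ɖ] after /g/; /ɸ/ → [p] after /ʈ/. In each pair only manner changes, matching the preceding consonant, while place and voice stay constant.
The rule targets /s/ (voiceless alveolar fricative), which sits after the trigger /d/ (stop).
A voiceless alveolar stop is [t], so the surface segment is [t].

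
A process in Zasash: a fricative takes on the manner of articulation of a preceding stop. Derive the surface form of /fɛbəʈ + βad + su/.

The rule targets /β/ (voiced bilabial fricative), which sits after the trigger /ʈ/ (stop).
Changing only its manner to stop gives [b] — the voiced bilabial stop.
The same rule applies at the second boundary: /s/ → [t] next to /d/.

[fɛbəʈbadtu]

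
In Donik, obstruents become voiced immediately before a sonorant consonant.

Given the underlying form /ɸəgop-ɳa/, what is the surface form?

The rule targets /p/ (voiceless bilabial stop), which sits before the trigger /ɳ/ (voiced).
A voiced bilabial stop is [b], so the surface segment is [b].

[ɸəgobɳa]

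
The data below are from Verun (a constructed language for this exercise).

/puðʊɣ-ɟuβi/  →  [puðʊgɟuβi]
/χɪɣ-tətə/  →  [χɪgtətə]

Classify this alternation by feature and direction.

regressive manner assimilation

Comparing underlying and surface forms, /ɣ/ → [g] is the alternation; the neighbouring /ɟ/ is constant.
The change fricative → stop matches the manner of the following /ɟ/, identifying this as manner assimilation.
Place and voice are unchanged, so the assimilation is partial, not total.
The other alternating form patterns the same way: /ɣ/ → [g] before /t/ (fricative → stop, matching a stop) — only manner changes, and always toward the following segment.
Since the segment that changes precedes the conditioning segment, the assimilation is regressive.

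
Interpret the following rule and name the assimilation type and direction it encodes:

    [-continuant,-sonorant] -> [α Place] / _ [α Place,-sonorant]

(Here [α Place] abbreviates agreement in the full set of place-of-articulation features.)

regressive place assimilation

The shared variable α links the value of the place features (abbreviated [Place]) on the target to the same value on the neighbouring segment, so place is the feature that assimilates.
The conditioning segment sits to the right of the focus bar, meaning the trigger follows the segment that changes — regressive assimilation.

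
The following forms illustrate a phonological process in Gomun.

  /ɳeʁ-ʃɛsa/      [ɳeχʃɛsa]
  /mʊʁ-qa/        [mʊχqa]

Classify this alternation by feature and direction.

regressive voicing assimilation

Underlying /ʁ/ is realised as [χ] next to /ʃ/; /ʃ/ itself does not change.
The change voiced → voiceless matches the voicing of the following /ʃ/, identifying this as voicing assimilation.
Place and manner are unchanged, so the assimilation is partial, not total.
The other alternating form patterns the same way: /ʁ/ → [χ] before /q/ (voiced → voiceless, matching voiceless) — only voicing changes, and always toward the following segment.
Since the segment that changes precedes the conditioning segment, the assimilation is regressive.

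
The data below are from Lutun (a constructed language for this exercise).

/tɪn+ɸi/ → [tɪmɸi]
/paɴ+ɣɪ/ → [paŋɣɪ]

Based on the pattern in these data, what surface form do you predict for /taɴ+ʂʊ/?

[taɳʂʊ]

The data show regressive place assimilation: /n/ → [m] before /ɸ/; /ɴ/ → [ŋ] before /ɣ/. In each pair only place changes, matching the following consonant, while manner and voice stay constant.
The rule targets /ɴ/ (voiced uvular nasal), which sits before the trigger /ʂ/ (retroflex).
Changing only its place to retroflex gives [ɳ] — the voiced retroflex nasal.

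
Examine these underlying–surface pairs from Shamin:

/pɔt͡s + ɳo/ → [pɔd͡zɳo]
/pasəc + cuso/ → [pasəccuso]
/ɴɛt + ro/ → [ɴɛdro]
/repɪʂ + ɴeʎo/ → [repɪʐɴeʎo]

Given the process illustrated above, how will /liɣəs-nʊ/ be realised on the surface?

The data show regressive voicing assimilation: /t͡s/ → [d͡z] before /ɳ/; /t/ → [d] before /r/; /ʂ/ → [ʐ] before /ɴ/. In each pair only voicing changes, matching the following consonant, while place and manner stay constant.
Nothing changes in [pasəccuso]: there the adjacent consonants already agree in voicing (/c/ and /c/ are both voiceless), so this form is consistent with the same rule.
The rule targets /s/ (voiceless alveolar fricative), which sits before the trigger /n/ (voiced).
A voiced alveolar fricative is [z], so the surface segment is [z].

[liɣəznʊ]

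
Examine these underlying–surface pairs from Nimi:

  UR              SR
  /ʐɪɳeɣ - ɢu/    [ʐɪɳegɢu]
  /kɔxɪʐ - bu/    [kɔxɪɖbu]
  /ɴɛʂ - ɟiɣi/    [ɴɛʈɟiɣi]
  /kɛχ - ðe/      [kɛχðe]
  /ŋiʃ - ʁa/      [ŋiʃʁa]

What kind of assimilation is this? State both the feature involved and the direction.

regressive manner assimilation

Comparing underlying and surface forms, /ɣ/ → [g] is the alternation; the neighbouring /ɢ/ is constant.
/ɣ/ is a fricative while /ɢ/ is a stop; the output [g] is a stop, matching the trigger — so the feature that spreads is manner.
Place and voice are unchanged, so the assimilation is partial, not total.
The same holds elsewhere in the data: /ʐ/ → [ɖ] before /b/ (fricative → stop, matching a stop); /ʂ/ → [ʈ] before /ɟ/ (fricative → stop, matching a stop) — only manner changes, and always toward the following segment.
No alternation appears in [kɛχðe], [ŋiʃʁa]: there the adjacent consonants already agree in manner (/χ/ and /ð/ are both fricatives; /ʃ/ and /ʁ/ are both fricatives), so these forms are consistent with the same rule.
Since the segment that changes precedes the conditioning segment, the assimilation is regressive.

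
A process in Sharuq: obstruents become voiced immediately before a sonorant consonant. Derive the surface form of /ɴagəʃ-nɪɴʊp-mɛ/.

The rule targets /ʃ/ (voiceless postalveolar fricative), which sits before the trigger /n/ (voiced).
The voiced postalveolar fricative is [ʒ], so /ʃ/ → [ʒ].
At the second juncture, /p/ likewise becomes [b] adjacent to /m/.

[ɴagəʒnɪɴʊbmɛ]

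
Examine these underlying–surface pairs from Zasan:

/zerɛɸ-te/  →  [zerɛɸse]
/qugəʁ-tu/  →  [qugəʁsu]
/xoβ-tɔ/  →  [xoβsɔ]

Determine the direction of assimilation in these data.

progressive

Underlying /t/ is realised as [s] next to /ɸ/; /ɸ/ itself does not change.
/t/ is a stop while /ɸ/ is a fricative; the output [s] is a fricative, matching the trigger — so the feature that spreads is manner.
The same holds elsewhere in the data: /t/ → [s] after /ʁ/ (stop → fricative, matching a fricative); /t/ → [s] after /β/ (stop → fricative, matching a fricative) — only manner changes, and always toward the preceding segment.
The trigger is the preceding segment, so the direction is progressive (perseverative).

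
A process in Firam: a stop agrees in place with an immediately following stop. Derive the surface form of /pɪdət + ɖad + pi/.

[pɪdəʈɖabpi]

The rule targets /t/ (voiceless alveolar stop), which sits before the trigger /ɖ/ (retroflex).
The voiceless retroflex stop is [ʈ], so /t/ → [ʈ].
The same rule applies at the second boundary: /d/ → [b] next to /p/.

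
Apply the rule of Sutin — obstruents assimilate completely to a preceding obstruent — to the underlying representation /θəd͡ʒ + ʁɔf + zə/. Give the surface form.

[θəd͡ʒd͡ʒɔffə]

/ʁ/ is the segment targeted by the rule; it sits immediately after /d͡ʒ/, so it assimilates completely and surfaces as [d͡ʒ].
The same rule applies at the second boundary: /z/ → [f] next to /f/.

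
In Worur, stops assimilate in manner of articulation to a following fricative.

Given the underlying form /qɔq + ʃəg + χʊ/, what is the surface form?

[qɔχʃəɣχʊ]

The rule targets /q/ (voiceless uvular stop), which sits before the trigger /ʃ/ (fricative).
The voiceless uvular fricative is [χ], so /q/ → [χ].
At the second juncture, /g/ likewise becomes [ɣ] adjacent to /χ/.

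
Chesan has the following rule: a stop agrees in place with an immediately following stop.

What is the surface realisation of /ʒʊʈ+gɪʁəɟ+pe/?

The rule targets /ʈ/ (voiceless retroflex stop), which sits before the trigger /g/ (velar).
The voiceless velar stop is [k], so /ʈ/ → [k].
The same rule applies at the second boundary: /ɟ/ → [b] next to /p/.

[ʒʊkgɪʁəbpe]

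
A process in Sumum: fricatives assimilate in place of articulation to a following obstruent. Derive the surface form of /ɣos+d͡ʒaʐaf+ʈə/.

/s/ is a voiceless alveolar fricative. The following trigger /d͡ʒ/ is postalveolar, so /s/ must become postalveolar as well.
Changing only its place to postalveolar gives [ʃ] — the voiceless postalveolar fricative.
The same rule applies at the second boundary: /f/ → [ʂ] next to /ʈ/.

[ɣoʃd͡ʒaʐaʂʈə]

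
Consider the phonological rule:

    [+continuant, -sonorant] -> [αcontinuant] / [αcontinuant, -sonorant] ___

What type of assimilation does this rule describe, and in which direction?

progressive manner assimilation

The shared variable α links the value of [continuant] on the target to that of the neighbouring obstruent. [continuant] distinguishes stops from fricatives — a manner-of-articulation feature — so this is manner assimilation.
The conditioning segment sits to the left of the focus bar, meaning the trigger precedes the segment that changes — progressive assimilation.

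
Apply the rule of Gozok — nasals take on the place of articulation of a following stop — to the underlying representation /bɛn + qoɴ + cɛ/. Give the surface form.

[bɛɴqoɲcɛ]

/n/ is a voiced alveolar nasal. The following trigger /q/ is uvular, so /n/ must become uvular as well.
The voiced uvular nasal is [ɴ], so /n/ → [ɴ].
The same rule applies at the second boundary: /ɴ/ → [ɲ] next to /c/.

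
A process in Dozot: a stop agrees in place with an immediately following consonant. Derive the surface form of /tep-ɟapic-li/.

[tecɟapitli]

/p/ is a voiceless bilabial stop. The following trigger /ɟ/ is palatal, so /p/ must become palatal as well.
The voiceless palatal stop is [c], so /p/ → [c].
At the second juncture, /c/ likewise becomes [t] adjacent to /l/.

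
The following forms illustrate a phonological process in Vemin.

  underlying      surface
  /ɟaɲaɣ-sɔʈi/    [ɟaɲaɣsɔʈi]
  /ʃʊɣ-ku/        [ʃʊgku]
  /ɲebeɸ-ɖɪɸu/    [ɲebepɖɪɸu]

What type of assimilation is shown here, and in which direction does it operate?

Comparing underlying and surface forms, /ɣ/ → [g] is the alternation; the neighbouring /k/ is constant.
The change fricative → stop matches the manner of the following /k/, identifying this as manner assimilation.
Place and voice are unchanged, so the assimilation is partial, not total.
Checking the remaining alternation: /ɸ/ → [p] before /ɖ/ (fricative → stop, matching a stop) — only manner changes, and always toward the following segment.
Nothing changes in [ɟaɲaɣsɔʈi]: there the adjacent consonants already agree in manner (/ɣ/ and /s/ are both fricatives), so this form is consistent with the same rule.
Since the segment that changes precedes the conditioning segment, the assimilation is regressive.

regressive manner assimilation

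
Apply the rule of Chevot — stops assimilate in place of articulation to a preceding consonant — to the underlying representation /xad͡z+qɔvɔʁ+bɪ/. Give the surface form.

[xad͡ztɔvɔʁɢɪ]

The rule targets /q/ (voiceless uvular stop), which sits after the trigger /d͡z/ (alveolar).
Changing only its place to alveolar gives [t] — the voiceless alveolar stop.
At the second juncture, /b/ likewise becomes [ɢ] adjacent to /ʁ/.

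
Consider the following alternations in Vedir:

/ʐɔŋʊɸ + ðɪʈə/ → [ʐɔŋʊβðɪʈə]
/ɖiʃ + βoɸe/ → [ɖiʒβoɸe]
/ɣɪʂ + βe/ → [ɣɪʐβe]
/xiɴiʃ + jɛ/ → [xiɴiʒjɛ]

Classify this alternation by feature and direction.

Comparing underlying and surface forms, /ɸ/ → [β] is the alternation; the neighbouring /ð/ is constant.
/ɸ/ is voiceless while /ð/ is voiced; the output [β] is voiced, matching the trigger — so the feature that spreads is voicing.
Place and manner are unchanged, so the assimilation is partial, not total.
The same holds elsewhere in the data: /ʃ/ → [ʒ] before /β/ (voiceless → voiced, matching voiced); /ʂ/ → [ʐ] before /β/ (voiceless → voiced, matching voiced); /ʃ/ → [ʒ] before /j/ (voiceless → voiced, matching voiced) — only voicing changes, and always toward the following segment.
The trigger is the following segment, so the direction is regressive (anticipatory).

regressive voicing assimilation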